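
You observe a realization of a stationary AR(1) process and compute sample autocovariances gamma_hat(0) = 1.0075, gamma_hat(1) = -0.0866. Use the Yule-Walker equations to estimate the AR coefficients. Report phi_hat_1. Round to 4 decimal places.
\hat\phi_{1} = -0.0860

The Yule-Walker equations for an AR(p) process read, in matrix form,
  Gamma_p phi = r_p,   with   (Gamma_p)_{ij} = gamma(|i - j|),
                       (r_p)_i = gamma(i),   i,j = 1..p.
Substitute the sample gammas (Toeplitz matrix and right-hand side of size 1):
  Gamma_p = [[1.0075]]
  r_p     = [-0.0866]
With p = 1 this is the single equation gamma(0) phi_1 = gamma(1):
  phi_hat_1 = gamma(1) / gamma(0) = -0.0866 / 1.0075 = -0.0860.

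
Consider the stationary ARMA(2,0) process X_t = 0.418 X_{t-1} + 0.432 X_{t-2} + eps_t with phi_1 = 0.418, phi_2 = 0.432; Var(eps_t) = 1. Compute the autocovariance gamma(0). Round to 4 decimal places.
\gamma(0) = 2.6819

Multiply the model equation by X_{t-k} and take expectations. With theta_0 = psi_0 = 1 and psi_j the MA(infinity) weights, this gives
  gamma(k) - sum_i phi_i gamma(k-i) = c_k,
  c_k = sigma^2 * sum_{j=k..q} theta_j psi_{j-k}   (c_k = 0 for k > q),
using gamma(-m) = gamma(m).
Pure AR (q = 0): c_0 = sigma^2 = 1, c_k = 0 for k >= 1.
Equations for k = 0, 1, 2 (AR order 2, c_2 = 0):
  (E0) gamma(0) = phi_1 gamma(1) + phi_2 gamma(2) + c_0
  (E1) gamma(1) = phi_1 gamma(0) + phi_2 gamma(1) + c_1
  (E2) gamma(2) = phi_1 gamma(1) + phi_2 gamma(0)
From (E1): gamma(1) = A gamma(0) + B with
  A = phi_1 / (1 - phi_2) = 0.418 / 0.568 = 0.735915,   B = c_1 / (1 - phi_2) = 0 / 0.568 = 0.
Insert (E2) into (E0): gamma(0) (1 - phi_2^2) = phi_1 (1 + phi_2) gamma(1) + c_0.
  phi_1 (1 + phi_2) = (0.418)(1.432) = 0.598576,   1 - phi_2^2 = 0.813376.
Replace gamma(1) by A gamma(0) + B and collect gamma(0):
  gamma(0) [0.813376 - (0.598576)(0.735915)] = c_0 = 1
  gamma(0) * 0.372875 = 1
  gamma(0) = 1 / 0.372875 = 2.681866.
Therefore gamma(0) = 2.6819 (to 4 decimal places).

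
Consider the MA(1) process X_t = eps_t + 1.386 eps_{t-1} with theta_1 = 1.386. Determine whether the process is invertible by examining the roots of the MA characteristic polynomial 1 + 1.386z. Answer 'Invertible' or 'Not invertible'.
\text{Not invertible}

The MA(q) characteristic polynomial is P(z) = 1 + 1.386z.
Invertibility requires all roots to lie outside the unit circle, i.e. |z| > 1 for every root.
This is linear in z: 1 + (1.386) z = 0  =>  z = -1/(1.386) = -0.721501,  |z| = 0.721501.
Moduli of all roots: 0.7215.
All moduli strictly greater than 1? No.
Verdict: Not invertible.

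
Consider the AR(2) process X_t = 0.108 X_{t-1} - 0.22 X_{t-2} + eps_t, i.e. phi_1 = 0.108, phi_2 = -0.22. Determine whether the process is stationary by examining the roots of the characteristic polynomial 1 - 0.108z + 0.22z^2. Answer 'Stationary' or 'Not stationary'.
\text{Stationary}

The AR(p) characteristic polynomial is P(z) = 1 - 0.108z + 0.22z^2.
Stationarity requires all roots to lie outside the unit circle, i.e. |z| > 1 for every root.
Set 1 + (-0.108) z + (0.22) z^2 = 0, i.e. a z^2 + b z + c = 0 with a = 0.22, b = -0.108, c = 1.
Discriminant D = b^2 - 4ac = (-0.108)^2 - 4*(0.22)*1 = 0.011664 - (0.88) = -0.868336.
D < 0, so the roots are the complex-conjugate pair z = (-b +/- i sqrt(-D)) / (2a) = 0.2455 +/- 2.1178i.
For a conjugate pair |z|^2 = z * conj(z) = (product of roots) = c/a = 1/(0.22) = 4.545455, so |z| = sqrt(4.545455) = 2.132 for both roots.
Moduli of all roots: 2.1320, 2.1320.
All moduli strictly greater than 1? Yes.
Verdict: Stationary.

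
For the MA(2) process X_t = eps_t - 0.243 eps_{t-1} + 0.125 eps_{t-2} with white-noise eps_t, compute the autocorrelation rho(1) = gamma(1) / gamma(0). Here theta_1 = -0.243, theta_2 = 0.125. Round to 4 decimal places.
\rho(1) = -0.2544

For an MA(q) process with theta_0 = 1, the autocovariance is
  gamma(k) = sigma^2 * sum_{i=0..q-k} theta_i * theta_{i+k},
and rho(k) = gamma(k) / gamma(0). Sigma^2 cancels.
  numerator   = (1)*(-0.243) + (-0.243)*(0.125) = -0.273375.
  denominator = (1)^2 + (-0.243)^2 + (0.125)^2 = 1.074674.
  rho(1) = -0.273375 / 1.074674 = -0.2544.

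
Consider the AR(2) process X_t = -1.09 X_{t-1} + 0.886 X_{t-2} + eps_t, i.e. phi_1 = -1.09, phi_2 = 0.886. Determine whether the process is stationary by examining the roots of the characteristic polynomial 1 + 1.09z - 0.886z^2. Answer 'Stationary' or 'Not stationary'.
\text{Not stationary}

The AR(p) characteristic polynomial is P(z) = 1 + 1.09z - 0.886z^2.
Stationarity requires all roots to lie outside the unit circle, i.e. |z| > 1 for every root.
Set 1 + (1.09) z + (-0.886) z^2 = 0, i.e. a z^2 + b z + c = 0 with a = -0.886, b = 1.09, c = 1.
Discriminant D = b^2 - 4ac = (1.09)^2 - 4*(-0.886)*1 = 1.1881 - (-3.544) = 4.7321.
D >= 0, so the roots are real: z = (-b +/- sqrt(D)) / (2a) = (-1.09 +/- 2.175339) / (-1.772).
  z_1 = (-1.09 + 2.175339) / (-1.772) = -0.6125,   |z_1| = 0.6125.
  z_2 = (-1.09 - 2.175339) / (-1.772) = 1.8427,   |z_2| = 1.8427.
Moduli of all roots: 0.6125, 1.8427.
All moduli strictly greater than 1? No.
Verdict: Not stationary.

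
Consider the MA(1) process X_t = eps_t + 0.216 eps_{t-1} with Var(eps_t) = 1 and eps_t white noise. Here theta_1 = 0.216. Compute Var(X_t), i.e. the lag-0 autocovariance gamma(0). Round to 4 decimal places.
\gamma(0) = 1.0467

For an MA(q) process X_t = eps_t + sum_i theta_i eps_{t-i} with
Var(eps_t) = sigma^2, the variance is
  gamma(0) = sigma^2 * (1 + sum_i theta_i^2).
  sum_i theta_i^2 = (0.216)^2 = 0.046656.
  gamma(0) = 1 * (1 + 0.046656) = 1 * 1.046656 = 1.046656, which rounds to 1.0467.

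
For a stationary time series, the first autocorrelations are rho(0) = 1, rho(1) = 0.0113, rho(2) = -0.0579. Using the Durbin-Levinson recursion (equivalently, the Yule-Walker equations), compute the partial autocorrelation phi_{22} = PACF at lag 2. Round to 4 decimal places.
\phi_{22} = -0.0580

The PACF at lag k is phi_{kk}, the last component of the solution
to the Yule-Walker system G_k phi = r_k where
  (G_k)_{ij} = rho(|i - j|), (r_k)_i = rho(i), i,j = 1..k.
Equivalently, Durbin-Levinson gives phi_{kk} iteratively:
  phi_{11} = rho(1)
  phi_{kk} = [rho(k) - sum_{j=1..k-1} phi_{k-1,j} rho(k-j)]
            / [1 - sum_{j=1..k-1} phi_{k-1,j} rho(j)],
  phi_{k,j} = phi_{k-1,j} - phi_{kk} phi_{k-1,k-j},  j = 1..k-1.
Step k = 1:
  phi_11 = rho(1) = 0.0113.
Step k = 2:
  phi_22 = [rho(2) - phi_11 rho(1)] / [1 - phi_11 rho(1)] = [-0.0579 - (0.0113)(0.0113)] / [1 - (0.0113)(0.0113)]
         = -0.05802769 / 0.99987231 = -0.058.
Therefore phi_{22} = -0.0580.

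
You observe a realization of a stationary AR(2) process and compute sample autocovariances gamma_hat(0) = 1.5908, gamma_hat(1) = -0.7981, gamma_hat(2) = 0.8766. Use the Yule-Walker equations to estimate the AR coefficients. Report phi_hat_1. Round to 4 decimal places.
\hat\phi_{1} = -0.3010

The Yule-Walker equations for an AR(p) process read, in matrix form,
  Gamma_p phi = r_p,   with   (Gamma_p)_{ij} = gamma(|i - j|),
                       (r_p)_i = gamma(i),   i,j = 1..p.
Substitute the sample gammas (Toeplitz matrix and right-hand side of size 2):
  Gamma_p = [[1.5908, -0.7981], [-0.7981, 1.5908]]
  r_p     = [-0.7981, 0.8766]
Written out:
  1.5908 phi_1 - 0.7981 phi_2 = -0.7981
  -0.7981 phi_1 + 1.5908 phi_2 = 0.8766
Solve by Cramer's rule:
  det = gamma(0)^2 - gamma(1)^2 = (1.5908)^2 - (-0.7981)^2 = 2.53064464 - 0.63696361 = 1.89368103
  phi_hat_1 = [gamma(1) gamma(0) - gamma(1) gamma(2)] / det = [(-0.7981)(1.5908) - (-0.7981)(0.8766)] / 1.89368103 = -0.57000302 / 1.89368103 = -0.301
  phi_hat_2 = [gamma(0) gamma(2) - gamma(1)^2] / det = [(1.5908)(0.8766) - (-0.7981)^2] / 1.89368103 = 0.75753167 / 1.89368103 = 0.4
So phi_hat = [-0.3010, 0.4000].
Therefore phi_hat_1 = -0.3010.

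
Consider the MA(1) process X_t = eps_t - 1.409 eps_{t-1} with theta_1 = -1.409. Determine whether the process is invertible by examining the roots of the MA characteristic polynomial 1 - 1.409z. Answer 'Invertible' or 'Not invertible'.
\text{Not invertible}

The MA(q) characteristic polynomial is P(z) = 1 - 1.409z.
Invertibility requires all roots to lie outside the unit circle, i.e. |z| > 1 for every root.
This is linear in z: 1 + (-1.409) z = 0  =>  z = -1/(-1.409) = 0.709723,  |z| = 0.709723.
Moduli of all roots: 0.7097.
All moduli strictly greater than 1? No.
Verdict: Not invertible.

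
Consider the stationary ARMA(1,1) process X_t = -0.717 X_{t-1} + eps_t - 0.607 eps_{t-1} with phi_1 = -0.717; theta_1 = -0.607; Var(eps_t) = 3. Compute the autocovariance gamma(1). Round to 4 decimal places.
\gamma(1) = -11.7320

Multiply the model equation by X_{t-k} and take expectations. With theta_0 = psi_0 = 1 and psi_j the MA(infinity) weights, this gives
  gamma(k) - sum_i phi_i gamma(k-i) = c_k,
  c_k = sigma^2 * sum_{j=k..q} theta_j psi_{j-k}   (c_k = 0 for k > q),
using gamma(-m) = gamma(m).
psi-weights needed (psi_j = theta_j + sum_i phi_i psi_{j-i}):
  psi_1 = theta_1 + phi_1 = -0.607 + (-0.717) = -1.324
Right-hand sides:
  c_0 = sigma^2 (1 + theta_1 psi_1) = 3 * (1 + (-0.607)(-1.324)) = 3 * 1.803668 = 5.411004
  c_1 = sigma^2 theta_1 = 3 * (-0.607) = -1.821
  c_2 = 0
Equations for k = 0 and k = 1 (AR order 1):
  gamma(0) = phi_1 gamma(1) + c_0
  gamma(1) = phi_1 gamma(0) + c_1
Substituting the second into the first: gamma(0) (1 - phi_1^2) = c_0 + phi_1 c_1, so
  gamma(0) = (c_0 + phi_1 c_1) / (1 - phi_1^2) = (5.411004 + (-0.717)(-1.821)) / (1 - (-0.717)^2) = 6.716661 / 0.485911 = 13.822821.
  gamma(1) = phi_1 gamma(0) + c_1 = (-0.717)(13.822821) + (-1.821) = -11.731963.
Therefore gamma(1) = -11.7320 (to 4 decimal places).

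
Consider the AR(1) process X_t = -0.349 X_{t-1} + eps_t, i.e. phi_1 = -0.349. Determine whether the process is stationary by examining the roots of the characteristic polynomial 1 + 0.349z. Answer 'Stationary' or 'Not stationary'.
\text{Stationary}

The AR(p) characteristic polynomial is P(z) = 1 + 0.349z.
Stationarity requires all roots to lie outside the unit circle, i.e. |z| > 1 for every root.
This is linear in z: 1 + (0.349) z = 0  =>  z = -1/(0.349) = -2.86533,  |z| = 2.86533.
Moduli of all roots: 2.8653.
All moduli strictly greater than 1? Yes.
Verdict: Stationary.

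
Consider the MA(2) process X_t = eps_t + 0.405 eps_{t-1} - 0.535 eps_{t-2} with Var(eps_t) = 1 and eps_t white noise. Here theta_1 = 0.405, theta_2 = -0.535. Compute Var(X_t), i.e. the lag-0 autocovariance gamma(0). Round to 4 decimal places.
\gamma(0) = 1.4503

For an MA(q) process X_t = eps_t + sum_i theta_i eps_{t-i} with
Var(eps_t) = sigma^2, the variance is
  gamma(0) = sigma^2 * (1 + sum_i theta_i^2).
  sum_i theta_i^2 = (0.405)^2 + (-0.535)^2 = 0.164025 + 0.286225 = 0.45025.
  gamma(0) = 1 * (1 + 0.45025) = 1 * 1.45025 = 1.45025, which rounds to 1.4503.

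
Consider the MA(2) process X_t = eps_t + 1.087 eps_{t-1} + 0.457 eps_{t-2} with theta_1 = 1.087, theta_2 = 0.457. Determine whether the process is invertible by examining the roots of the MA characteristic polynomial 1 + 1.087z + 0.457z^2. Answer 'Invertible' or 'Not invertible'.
\text{Invertible}

The MA(q) characteristic polynomial is P(z) = 1 + 1.087z + 0.457z^2.
Invertibility requires all roots to lie outside the unit circle, i.e. |z| > 1 for every root.
Set 1 + (1.087) z + (0.457) z^2 = 0, i.e. a z^2 + b z + c = 0 with a = 0.457, b = 1.087, c = 1.
Discriminant D = b^2 - 4ac = (1.087)^2 - 4*(0.457)*1 = 1.181569 - (1.828) = -0.646431.
D < 0, so the roots are the complex-conjugate pair z = (-b +/- i sqrt(-D)) / (2a) = -1.1893 +/- 0.8797i.
For a conjugate pair |z|^2 = z * conj(z) = (product of roots) = c/a = 1/(0.457) = 2.188184, so |z| = sqrt(2.188184) = 1.4793 for both roots.
Moduli of all roots: 1.4793, 1.4793.
All moduli strictly greater than 1? Yes.
Verdict: Invertible.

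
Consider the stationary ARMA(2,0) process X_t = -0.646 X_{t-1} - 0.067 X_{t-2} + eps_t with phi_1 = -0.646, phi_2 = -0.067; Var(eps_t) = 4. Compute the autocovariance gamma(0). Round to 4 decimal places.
\gamma(0) = 6.3431

Multiply the model equation by X_{t-k} and take expectations. With theta_0 = psi_0 = 1 and psi_j the MA(infinity) weights, this gives
  gamma(k) - sum_i phi_i gamma(k-i) = c_k,
  c_k = sigma^2 * sum_{j=k..q} theta_j psi_{j-k}   (c_k = 0 for k > q),
using gamma(-m) = gamma(m).
Pure AR (q = 0): c_0 = sigma^2 = 4, c_k = 0 for k >= 1.
Equations for k = 0, 1, 2 (AR order 2, c_2 = 0):
  (E0) gamma(0) = phi_1 gamma(1) + phi_2 gamma(2) + c_0
  (E1) gamma(1) = phi_1 gamma(0) + phi_2 gamma(1) + c_1
  (E2) gamma(2) = phi_1 gamma(1) + phi_2 gamma(0)
From (E1): gamma(1) = A gamma(0) + B with
  A = phi_1 / (1 - phi_2) = -0.646 / 1.067 = -0.605436,   B = c_1 / (1 - phi_2) = 0 / 1.067 = 0.
Insert (E2) into (E0): gamma(0) (1 - phi_2^2) = phi_1 (1 + phi_2) gamma(1) + c_0.
  phi_1 (1 + phi_2) = (-0.646)(0.933) = -0.602718,   1 - phi_2^2 = 0.995511.
Replace gamma(1) by A gamma(0) + B and collect gamma(0):
  gamma(0) [0.995511 - (-0.602718)(-0.605436)] = c_0 = 4
  gamma(0) * 0.630604 = 4
  gamma(0) = 4 / 0.630604 = 6.343126.
Therefore gamma(0) = 6.3431 (to 4 decimal places).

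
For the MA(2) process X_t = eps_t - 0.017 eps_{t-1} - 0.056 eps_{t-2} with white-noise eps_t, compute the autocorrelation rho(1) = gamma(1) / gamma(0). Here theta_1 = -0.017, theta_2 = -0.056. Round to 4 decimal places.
\rho(1) = -0.0160

For an MA(q) process with theta_0 = 1, the autocovariance is
  gamma(k) = sigma^2 * sum_{i=0..q-k} theta_i * theta_{i+k},
and rho(k) = gamma(k) / gamma(0). Sigma^2 cancels.
  numerator   = (1)*(-0.017) + (-0.017)*(-0.056) = -0.016048.
  denominator = (1)^2 + (-0.017)^2 + (-0.056)^2 = 1.003425.
  rho(1) = -0.016048 / 1.003425 = -0.0160.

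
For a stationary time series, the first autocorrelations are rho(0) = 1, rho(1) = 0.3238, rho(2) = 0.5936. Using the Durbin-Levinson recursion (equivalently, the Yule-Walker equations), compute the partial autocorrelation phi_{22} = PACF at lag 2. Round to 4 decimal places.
\phi_{22} = 0.5460

The PACF at lag k is phi_{kk}, the last component of the solution
to the Yule-Walker system G_k phi = r_k where
  (G_k)_{ij} = rho(|i - j|), (r_k)_i = rho(i), i,j = 1..k.
Equivalently, Durbin-Levinson gives phi_{kk} iteratively:
  phi_{11} = rho(1)
  phi_{kk} = [rho(k) - sum_{j=1..k-1} phi_{k-1,j} rho(k-j)]
            / [1 - sum_{j=1..k-1} phi_{k-1,j} rho(j)],
  phi_{k,j} = phi_{k-1,j} - phi_{kk} phi_{k-1,k-j},  j = 1..k-1.
Step k = 1:
  phi_11 = rho(1) = 0.3238.
Step k = 2:
  phi_22 = [rho(2) - phi_11 rho(1)] / [1 - phi_11 rho(1)] = [0.5936 - (0.3238)(0.3238)] / [1 - (0.3238)(0.3238)]
         = 0.48875356 / 0.89515356 = 0.546.
Therefore phi_{22} = 0.5460.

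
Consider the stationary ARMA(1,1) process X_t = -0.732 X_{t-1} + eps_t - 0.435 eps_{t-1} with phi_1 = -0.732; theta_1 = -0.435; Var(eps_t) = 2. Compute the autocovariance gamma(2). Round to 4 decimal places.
\gamma(2) = 4.8527

Multiply the model equation by X_{t-k} and take expectations. With theta_0 = psi_0 = 1 and psi_j the MA(infinity) weights, this gives
  gamma(k) - sum_i phi_i gamma(k-i) = c_k,
  c_k = sigma^2 * sum_{j=k..q} theta_j psi_{j-k}   (c_k = 0 for k > q),
using gamma(-m) = gamma(m).
psi-weights needed (psi_j = theta_j + sum_i phi_i psi_{j-i}):
  psi_1 = theta_1 + phi_1 = -0.435 + (-0.732) = -1.167
Right-hand sides:
  c_0 = sigma^2 (1 + theta_1 psi_1) = 2 * (1 + (-0.435)(-1.167)) = 2 * 1.507645 = 3.01529
  c_1 = sigma^2 theta_1 = 2 * (-0.435) = -0.87
  c_2 = 0
Equations for k = 0 and k = 1 (AR order 1):
  gamma(0) = phi_1 gamma(1) + c_0
  gamma(1) = phi_1 gamma(0) + c_1
Substituting the second into the first: gamma(0) (1 - phi_1^2) = c_0 + phi_1 c_1, so
  gamma(0) = (c_0 + phi_1 c_1) / (1 - phi_1^2) = (3.01529 + (-0.732)(-0.87)) / (1 - (-0.732)^2) = 3.65213 / 0.464176 = 7.867985.
  gamma(1) = phi_1 gamma(0) + c_1 = (-0.732)(7.867985) + (-0.87) = -6.629365.
For k = 2 (> q): gamma(2) = phi_1 gamma(1) = (-0.732)(-6.629365) = 4.852695.
Therefore gamma(2) = 4.8527 (to 4 decimal places).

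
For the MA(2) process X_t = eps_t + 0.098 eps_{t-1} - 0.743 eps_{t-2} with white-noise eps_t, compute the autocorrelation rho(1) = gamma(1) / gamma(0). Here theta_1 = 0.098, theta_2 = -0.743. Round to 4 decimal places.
\rho(1) = 0.0161

For an MA(q) process with theta_0 = 1, the autocovariance is
  gamma(k) = sigma^2 * sum_{i=0..q-k} theta_i * theta_{i+k},
and rho(k) = gamma(k) / gamma(0). Sigma^2 cancels.
  numerator   = (1)*(0.098) + (0.098)*(-0.743) = 0.025186.
  denominator = (1)^2 + (0.098)^2 + (-0.743)^2 = 1.561653.
  rho(1) = 0.025186 / 1.561653 = 0.0161.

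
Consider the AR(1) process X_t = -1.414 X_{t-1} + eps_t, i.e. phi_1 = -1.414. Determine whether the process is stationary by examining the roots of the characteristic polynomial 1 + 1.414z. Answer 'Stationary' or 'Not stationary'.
\text{Not stationary}

The AR(p) characteristic polynomial is P(z) = 1 + 1.414z.
Stationarity requires all roots to lie outside the unit circle, i.e. |z| > 1 for every root.
This is linear in z: 1 + (1.414) z = 0  =>  z = -1/(1.414) = -0.707214,  |z| = 0.707214.
Moduli of all roots: 0.7072.
All moduli strictly greater than 1? No.
Verdict: Not stationary.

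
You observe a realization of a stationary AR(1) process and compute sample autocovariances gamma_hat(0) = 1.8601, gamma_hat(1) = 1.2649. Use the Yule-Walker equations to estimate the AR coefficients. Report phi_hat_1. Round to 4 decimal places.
\hat\phi_{1} = 0.6800

The Yule-Walker equations for an AR(p) process read, in matrix form,
  Gamma_p phi = r_p,   with   (Gamma_p)_{ij} = gamma(|i - j|),
                       (r_p)_i = gamma(i),   i,j = 1..p.
Substitute the sample gammas (Toeplitz matrix and right-hand side of size 1):
  Gamma_p = [[1.8601]]
  r_p     = [1.2649]
With p = 1 this is the single equation gamma(0) phi_1 = gamma(1):
  phi_hat_1 = gamma(1) / gamma(0) = 1.2649 / 1.8601 = 0.6800.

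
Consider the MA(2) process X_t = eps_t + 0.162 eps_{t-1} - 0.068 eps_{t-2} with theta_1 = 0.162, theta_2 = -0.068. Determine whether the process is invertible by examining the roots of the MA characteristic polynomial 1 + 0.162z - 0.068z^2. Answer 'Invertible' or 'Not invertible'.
\text{Invertible}

The MA(q) characteristic polynomial is P(z) = 1 + 0.162z - 0.068z^2.
Invertibility requires all roots to lie outside the unit circle, i.e. |z| > 1 for every root.
Set 1 + (0.162) z + (-0.068) z^2 = 0, i.e. a z^2 + b z + c = 0 with a = -0.068, b = 0.162, c = 1.
Discriminant D = b^2 - 4ac = (0.162)^2 - 4*(-0.068)*1 = 0.026244 - (-0.272) = 0.298244.
D >= 0, so the roots are real: z = (-b +/- sqrt(D)) / (2a) = (-0.162 +/- 0.546117) / (-0.136).
  z_1 = (-0.162 + 0.546117) / (-0.136) = -2.8244,   |z_1| = 2.8244.
  z_2 = (-0.162 - 0.546117) / (-0.136) = 5.2067,   |z_2| = 5.2067.
Moduli of all roots: 2.8244, 5.2067.
All moduli strictly greater than 1? Yes.
Verdict: Invertible.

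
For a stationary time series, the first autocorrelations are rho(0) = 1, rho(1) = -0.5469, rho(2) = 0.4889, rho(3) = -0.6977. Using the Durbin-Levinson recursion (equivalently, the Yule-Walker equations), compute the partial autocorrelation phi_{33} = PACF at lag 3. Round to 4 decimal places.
\phi_{33} = -0.5460

The PACF at lag k is phi_{kk}, the last component of the solution
to the Yule-Walker system G_k phi = r_k where
  (G_k)_{ij} = rho(|i - j|), (r_k)_i = rho(i), i,j = 1..k.
Equivalently, Durbin-Levinson gives phi_{kk} iteratively:
  phi_{11} = rho(1)
  phi_{kk} = [rho(k) - sum_{j=1..k-1} phi_{k-1,j} rho(k-j)]
            / [1 - sum_{j=1..k-1} phi_{k-1,j} rho(j)],
  phi_{k,j} = phi_{k-1,j} - phi_{kk} phi_{k-1,k-j},  j = 1..k-1.
Step k = 1:
  phi_11 = rho(1) = -0.5469.
Step k = 2:
  phi_22 = [rho(2) - phi_11 rho(1)] / [1 - phi_11 rho(1)] = [0.4889 - (-0.5469)(-0.5469)] / [1 - (-0.5469)(-0.5469)]
         = 0.18980039 / 0.70090039 = 0.270795.
  Update: phi_21 = phi_11 - phi_22 phi_11 = -0.5469 - (0.270795)(-0.5469) = -0.398802.
Step k = 3:
  phi_33 = [rho(3) - phi_21 rho(2) - phi_22 rho(1)] / [1 - phi_21 rho(1) - phi_22 rho(2)]
    numerator   = -0.6977 - (-0.398802)(0.4889) - (0.270795)(-0.5469) = -0.35462778
    denominator = 1 - (-0.398802)(-0.5469) - (0.270795)(0.4889) = 0.64950337
  phi_33 = -0.35462778 / 0.64950337 = -0.546.
Therefore phi_{33} = -0.5460.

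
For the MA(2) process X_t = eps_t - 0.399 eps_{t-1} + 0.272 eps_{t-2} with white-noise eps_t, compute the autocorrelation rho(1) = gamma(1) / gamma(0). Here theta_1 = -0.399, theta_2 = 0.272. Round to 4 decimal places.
\rho(1) = -0.4116

For an MA(q) process with theta_0 = 1, the autocovariance is
  gamma(k) = sigma^2 * sum_{i=0..q-k} theta_i * theta_{i+k},
and rho(k) = gamma(k) / gamma(0). Sigma^2 cancels.
  numerator   = (1)*(-0.399) + (-0.399)*(0.272) = -0.507528.
  denominator = (1)^2 + (-0.399)^2 + (0.272)^2 = 1.233185.
  rho(1) = -0.507528 / 1.233185 = -0.4116.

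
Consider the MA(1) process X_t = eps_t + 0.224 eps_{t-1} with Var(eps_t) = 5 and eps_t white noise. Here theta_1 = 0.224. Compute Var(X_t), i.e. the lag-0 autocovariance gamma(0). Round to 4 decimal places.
\gamma(0) = 5.2509

For an MA(q) process X_t = eps_t + sum_i theta_i eps_{t-i} with
Var(eps_t) = sigma^2, the variance is
  gamma(0) = sigma^2 * (1 + sum_i theta_i^2).
  sum_i theta_i^2 = (0.224)^2 = 0.050176.
  gamma(0) = 5 * (1 + 0.050176) = 5 * 1.050176 = 5.25088, which rounds to 5.2509.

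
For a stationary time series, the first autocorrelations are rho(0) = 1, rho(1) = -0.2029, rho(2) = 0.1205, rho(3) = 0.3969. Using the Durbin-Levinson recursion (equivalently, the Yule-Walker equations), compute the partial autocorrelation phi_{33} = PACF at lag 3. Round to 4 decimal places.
\phi_{33} = 0.4580

The PACF at lag k is phi_{kk}, the last component of the solution
to the Yule-Walker system G_k phi = r_k where
  (G_k)_{ij} = rho(|i - j|), (r_k)_i = rho(i), i,j = 1..k.
Equivalently, Durbin-Levinson gives phi_{kk} iteratively:
  phi_{11} = rho(1)
  phi_{kk} = [rho(k) - sum_{j=1..k-1} phi_{k-1,j} rho(k-j)]
            / [1 - sum_{j=1..k-1} phi_{k-1,j} rho(j)],
  phi_{k,j} = phi_{k-1,j} - phi_{kk} phi_{k-1,k-j},  j = 1..k-1.
Step k = 1:
  phi_11 = rho(1) = -0.2029.
Step k = 2:
  phi_22 = [rho(2) - phi_11 rho(1)] / [1 - phi_11 rho(1)] = [0.1205 - (-0.2029)(-0.2029)] / [1 - (-0.2029)(-0.2029)]
         = 0.07933159 / 0.95883159 = 0.082738.
  Update: phi_21 = phi_11 - phi_22 phi_11 = -0.2029 - (0.082738)(-0.2029) = -0.186113.
Step k = 3:
  phi_33 = [rho(3) - phi_21 rho(2) - phi_22 rho(1)] / [1 - phi_21 rho(1) - phi_22 rho(2)]
    numerator   = 0.3969 - (-0.186113)(0.1205) - (0.082738)(-0.2029) = 0.43611405
    denominator = 1 - (-0.186113)(-0.2029) - (0.082738)(0.1205) = 0.95226787
  phi_33 = 0.43611405 / 0.95226787 = 0.458.
Therefore phi_{33} = 0.4580.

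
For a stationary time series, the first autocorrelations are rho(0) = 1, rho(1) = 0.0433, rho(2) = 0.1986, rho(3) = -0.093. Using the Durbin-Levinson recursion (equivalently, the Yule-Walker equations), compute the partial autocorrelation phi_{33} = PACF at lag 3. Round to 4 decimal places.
\phi_{33} = -0.1130

The PACF at lag k is phi_{kk}, the last component of the solution
to the Yule-Walker system G_k phi = r_k where
  (G_k)_{ij} = rho(|i - j|), (r_k)_i = rho(i), i,j = 1..k.
Equivalently, Durbin-Levinson gives phi_{kk} iteratively:
  phi_{11} = rho(1)
  phi_{kk} = [rho(k) - sum_{j=1..k-1} phi_{k-1,j} rho(k-j)]
            / [1 - sum_{j=1..k-1} phi_{k-1,j} rho(j)],
  phi_{k,j} = phi_{k-1,j} - phi_{kk} phi_{k-1,k-j},  j = 1..k-1.
Step k = 1:
  phi_11 = rho(1) = 0.0433.
Step k = 2:
  phi_22 = [rho(2) - phi_11 rho(1)] / [1 - phi_11 rho(1)] = [0.1986 - (0.0433)(0.0433)] / [1 - (0.0433)(0.0433)]
         = 0.19672511 / 0.99812511 = 0.197095.
  Update: phi_21 = phi_11 - phi_22 phi_11 = 0.0433 - (0.197095)(0.0433) = 0.034766.
Step k = 3:
  phi_33 = [rho(3) - phi_21 rho(2) - phi_22 rho(1)] / [1 - phi_21 rho(1) - phi_22 rho(2)]
    numerator   = -0.093 - (0.034766)(0.1986) - (0.197095)(0.0433) = -0.10843869
    denominator = 1 - (0.034766)(0.0433) - (0.197095)(0.1986) = 0.95935165
  phi_33 = -0.10843869 / 0.95935165 = -0.113.
Therefore phi_{33} = -0.1130.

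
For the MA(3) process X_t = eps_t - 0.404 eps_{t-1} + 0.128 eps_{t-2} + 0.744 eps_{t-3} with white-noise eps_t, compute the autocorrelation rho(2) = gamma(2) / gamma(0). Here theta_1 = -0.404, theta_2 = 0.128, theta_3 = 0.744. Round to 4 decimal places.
\rho(2) = -0.0996

For an MA(q) process with theta_0 = 1, the autocovariance is
  gamma(k) = sigma^2 * sum_{i=0..q-k} theta_i * theta_{i+k},
and rho(k) = gamma(k) / gamma(0). Sigma^2 cancels.
  numerator   = (1)*(0.128) + (-0.404)*(0.744) = -0.172576.
  denominator = (1)^2 + (-0.404)^2 + (0.128)^2 + (0.744)^2 = 1.733136.
  rho(2) = -0.172576 / 1.733136 = -0.0996.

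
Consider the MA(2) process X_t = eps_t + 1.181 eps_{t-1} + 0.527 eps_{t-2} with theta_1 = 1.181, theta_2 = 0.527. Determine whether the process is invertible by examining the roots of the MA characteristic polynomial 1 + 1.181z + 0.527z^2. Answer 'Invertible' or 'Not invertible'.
\text{Invertible}

The MA(q) characteristic polynomial is P(z) = 1 + 1.181z + 0.527z^2.
Invertibility requires all roots to lie outside the unit circle, i.e. |z| > 1 for every root.
Set 1 + (1.181) z + (0.527) z^2 = 0, i.e. a z^2 + b z + c = 0 with a = 0.527, b = 1.181, c = 1.
Discriminant D = b^2 - 4ac = (1.181)^2 - 4*(0.527)*1 = 1.394761 - (2.108) = -0.713239.
D < 0, so the roots are the complex-conjugate pair z = (-b +/- i sqrt(-D)) / (2a) = -1.1205 +/- 0.8013i.
For a conjugate pair |z|^2 = z * conj(z) = (product of roots) = c/a = 1/(0.527) = 1.897533, so |z| = sqrt(1.897533) = 1.3775 for both roots.
Moduli of all roots: 1.3775, 1.3775.
All moduli strictly greater than 1? Yes.
Verdict: Invertible.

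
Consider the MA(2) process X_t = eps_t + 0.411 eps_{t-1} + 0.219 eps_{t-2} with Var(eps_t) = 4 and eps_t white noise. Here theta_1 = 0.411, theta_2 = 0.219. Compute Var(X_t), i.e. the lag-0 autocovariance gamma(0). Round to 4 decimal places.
\gamma(0) = 4.8675

For an MA(q) process X_t = eps_t + sum_i theta_i eps_{t-i} with
Var(eps_t) = sigma^2, the variance is
  gamma(0) = sigma^2 * (1 + sum_i theta_i^2).
  sum_i theta_i^2 = (0.411)^2 + (0.219)^2 = 0.168921 + 0.047961 = 0.216882.
  gamma(0) = 4 * (1 + 0.216882) = 4 * 1.216882 = 4.867528, which rounds to 4.8675.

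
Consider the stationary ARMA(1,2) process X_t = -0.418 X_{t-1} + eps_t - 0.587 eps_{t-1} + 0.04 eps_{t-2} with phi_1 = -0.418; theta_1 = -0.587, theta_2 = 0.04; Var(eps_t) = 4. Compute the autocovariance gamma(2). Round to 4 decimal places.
\gamma(2) = 2.7927

Multiply the model equation by X_{t-k} and take expectations. With theta_0 = psi_0 = 1 and psi_j the MA(infinity) weights, this gives
  gamma(k) - sum_i phi_i gamma(k-i) = c_k,
  c_k = sigma^2 * sum_{j=k..q} theta_j psi_{j-k}   (c_k = 0 for k > q),
using gamma(-m) = gamma(m).
psi-weights needed (psi_j = theta_j + sum_i phi_i psi_{j-i}):
  psi_1 = theta_1 + phi_1 = -0.587 + (-0.418) = -1.005
  psi_2 = theta_2 + phi_1 psi_1 = 0.04 + (-0.418)(-1.005) = 0.46009
Right-hand sides:
  c_0 = sigma^2 (1 + theta_1 psi_1 + theta_2 psi_2) = 4 * (1 + (-0.587)(-1.005) + (0.04)(0.46009)) = 4 * 1.608339 = 6.433354
  c_1 = sigma^2 (theta_1 + theta_2 psi_1) = 4 * (-0.587 + (0.04)(-1.005)) = -2.5088
  c_2 = sigma^2 theta_2 = 4 * (0.04) = 0.16
Equations for k = 0 and k = 1 (AR order 1):
  gamma(0) = phi_1 gamma(1) + c_0
  gamma(1) = phi_1 gamma(0) + c_1
Substituting the second into the first: gamma(0) (1 - phi_1^2) = c_0 + phi_1 c_1, so
  gamma(0) = (c_0 + phi_1 c_1) / (1 - phi_1^2) = (6.433354 + (-0.418)(-2.5088)) / (1 - (-0.418)^2) = 7.482033 / 0.825276 = 9.066098.
  gamma(1) = phi_1 gamma(0) + c_1 = (-0.418)(9.066098) + (-2.5088) = -6.298429.
For k = 2: gamma(2) = phi_1 gamma(1) + c_2
  = (-0.418)(-6.298429) + (0.16) = 2.792743.
Therefore gamma(2) = 2.7927 (to 4 decimal places).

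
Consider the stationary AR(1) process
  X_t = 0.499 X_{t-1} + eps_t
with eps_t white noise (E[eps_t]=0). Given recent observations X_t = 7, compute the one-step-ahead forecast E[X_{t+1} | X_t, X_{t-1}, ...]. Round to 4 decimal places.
E[X_{t+1} \mid \mathcal F_t] = 3.4930

For an AR(p) model X_t = c + sum_i phi_i X_{t-i} + eps_t, the
one-step-ahead conditional mean is
  E[X_{t+1} | X_t, ...] = c + sum_i phi_i X_{t+1-i}.
Substitute known values:
  E[X_{t+1} | ...] = (0.499) * (7)
                   = 3.4930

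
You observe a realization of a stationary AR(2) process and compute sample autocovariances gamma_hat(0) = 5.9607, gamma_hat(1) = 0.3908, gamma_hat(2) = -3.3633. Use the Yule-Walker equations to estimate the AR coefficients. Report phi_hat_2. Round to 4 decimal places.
\hat\phi_{2} = -0.5710

The Yule-Walker equations for an AR(p) process read, in matrix form,
  Gamma_p phi = r_p,   with   (Gamma_p)_{ij} = gamma(|i - j|),
                       (r_p)_i = gamma(i),   i,j = 1..p.
Substitute the sample gammas (Toeplitz matrix and right-hand side of size 2):
  Gamma_p = [[5.9607, 0.3908], [0.3908, 5.9607]]
  r_p     = [0.3908, -3.3633]
Written out:
  5.9607 phi_1 + 0.3908 phi_2 = 0.3908
  0.3908 phi_1 + 5.9607 phi_2 = -3.3633
Solve by Cramer's rule:
  det = gamma(0)^2 - gamma(1)^2 = (5.9607)^2 - (0.3908)^2 = 35.52994449 - 0.15272464 = 35.37721985
  phi_hat_1 = [gamma(1) gamma(0) - gamma(1) gamma(2)] / det = [(0.3908)(5.9607) - (0.3908)(-3.3633)] / 35.37721985 = 3.6438192 / 35.37721985 = 0.103
  phi_hat_2 = [gamma(0) gamma(2) - gamma(1)^2] / det = [(5.9607)(-3.3633) - (0.3908)^2] / 35.37721985 = -20.20034695 / 35.37721985 = -0.571
So phi_hat = [0.1030, -0.5710].
Therefore phi_hat_2 = -0.5710.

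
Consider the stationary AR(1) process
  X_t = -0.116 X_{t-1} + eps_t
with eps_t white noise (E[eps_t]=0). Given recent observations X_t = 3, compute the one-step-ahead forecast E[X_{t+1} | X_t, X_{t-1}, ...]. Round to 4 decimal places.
E[X_{t+1} \mid \mathcal F_t] = -0.3480

For an AR(p) model X_t = c + sum_i phi_i X_{t-i} + eps_t, the
one-step-ahead conditional mean is
  E[X_{t+1} | X_t, ...] = c + sum_i phi_i X_{t+1-i}.
Substitute known values:
  E[X_{t+1} | ...] = (-0.116) * (3)
                   = -0.3480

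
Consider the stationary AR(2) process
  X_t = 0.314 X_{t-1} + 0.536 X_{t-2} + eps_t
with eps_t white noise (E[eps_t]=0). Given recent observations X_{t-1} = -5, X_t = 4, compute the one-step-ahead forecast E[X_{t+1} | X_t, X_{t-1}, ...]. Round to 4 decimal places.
E[X_{t+1} \mid \mathcal F_t] = -1.4240

For an AR(p) model X_t = c + sum_i phi_i X_{t-i} + eps_t, the
one-step-ahead conditional mean is
  E[X_{t+1} | X_t, ...] = c + sum_i phi_i X_{t+1-i}.
Substitute known values:
  E[X_{t+1} | ...] = (0.314) * (4) + (0.536) * (-5)
                   = -1.4240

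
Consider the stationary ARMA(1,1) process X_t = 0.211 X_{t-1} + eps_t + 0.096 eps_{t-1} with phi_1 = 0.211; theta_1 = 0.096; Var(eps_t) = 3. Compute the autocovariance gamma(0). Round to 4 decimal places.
\gamma(0) = 3.2959

Multiply the model equation by X_{t-k} and take expectations. With theta_0 = psi_0 = 1 and psi_j the MA(infinity) weights, this gives
  gamma(k) - sum_i phi_i gamma(k-i) = c_k,
  c_k = sigma^2 * sum_{j=k..q} theta_j psi_{j-k}   (c_k = 0 for k > q),
using gamma(-m) = gamma(m).
psi-weights needed (psi_j = theta_j + sum_i phi_i psi_{j-i}):
  psi_1 = theta_1 + phi_1 = 0.096 + (0.211) = 0.307
Right-hand sides:
  c_0 = sigma^2 (1 + theta_1 psi_1) = 3 * (1 + (0.096)(0.307)) = 3 * 1.029472 = 3.088416
  c_1 = sigma^2 theta_1 = 3 * (0.096) = 0.288
  c_2 = 0
Equations for k = 0 and k = 1 (AR order 1):
  gamma(0) = phi_1 gamma(1) + c_0
  gamma(1) = phi_1 gamma(0) + c_1
Substituting the second into the first: gamma(0) (1 - phi_1^2) = c_0 + phi_1 c_1, so
  gamma(0) = (c_0 + phi_1 c_1) / (1 - phi_1^2) = (3.088416 + (0.211)(0.288)) / (1 - (0.211)^2) = 3.149184 / 0.955479 = 3.295922.
Therefore gamma(0) = 3.2959 (to 4 decimal places).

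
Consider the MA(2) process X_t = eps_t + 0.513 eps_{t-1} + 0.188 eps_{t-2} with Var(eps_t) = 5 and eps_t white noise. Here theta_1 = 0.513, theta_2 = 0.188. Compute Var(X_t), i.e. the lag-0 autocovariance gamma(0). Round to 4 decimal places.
\gamma(0) = 6.4926

For an MA(q) process X_t = eps_t + sum_i theta_i eps_{t-i} with
Var(eps_t) = sigma^2, the variance is
  gamma(0) = sigma^2 * (1 + sum_i theta_i^2).
  sum_i theta_i^2 = (0.513)^2 + (0.188)^2 = 0.263169 + 0.035344 = 0.298513.
  gamma(0) = 5 * (1 + 0.298513) = 5 * 1.298513 = 6.492565, which rounds to 6.4926.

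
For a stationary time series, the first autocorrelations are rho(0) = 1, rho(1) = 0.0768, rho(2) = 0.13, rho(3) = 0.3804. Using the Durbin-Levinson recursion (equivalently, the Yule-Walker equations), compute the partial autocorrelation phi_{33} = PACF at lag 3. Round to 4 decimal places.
\phi_{33} = 0.3700

The PACF at lag k is phi_{kk}, the last component of the solution
to the Yule-Walker system G_k phi = r_k where
  (G_k)_{ij} = rho(|i - j|), (r_k)_i = rho(i), i,j = 1..k.
Equivalently, Durbin-Levinson gives phi_{kk} iteratively:
  phi_{11} = rho(1)
  phi_{kk} = [rho(k) - sum_{j=1..k-1} phi_{k-1,j} rho(k-j)]
            / [1 - sum_{j=1..k-1} phi_{k-1,j} rho(j)],
  phi_{k,j} = phi_{k-1,j} - phi_{kk} phi_{k-1,k-j},  j = 1..k-1.
Step k = 1:
  phi_11 = rho(1) = 0.0768.
Step k = 2:
  phi_22 = [rho(2) - phi_11 rho(1)] / [1 - phi_11 rho(1)] = [0.13 - (0.0768)(0.0768)] / [1 - (0.0768)(0.0768)]
         = 0.12410176 / 0.99410176 = 0.124838.
  Update: phi_21 = phi_11 - phi_22 phi_11 = 0.0768 - (0.124838)(0.0768) = 0.067212.
Step k = 3:
  phi_33 = [rho(3) - phi_21 rho(2) - phi_22 rho(1)] / [1 - phi_21 rho(1) - phi_22 rho(2)]
    numerator   = 0.3804 - (0.067212)(0.13) - (0.124838)(0.0768) = 0.36207482
    denominator = 1 - (0.067212)(0.0768) - (0.124838)(0.13) = 0.97860913
  phi_33 = 0.36207482 / 0.97860913 = 0.37.
Therefore phi_{33} = 0.3700.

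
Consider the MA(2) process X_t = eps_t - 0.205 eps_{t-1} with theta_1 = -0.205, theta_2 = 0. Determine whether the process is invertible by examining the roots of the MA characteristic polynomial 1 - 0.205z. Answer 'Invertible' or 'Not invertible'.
\text{Invertible}

The MA(q) characteristic polynomial is P(z) = 1 - 0.205z.
Invertibility requires all roots to lie outside the unit circle, i.e. |z| > 1 for every root.
This is linear in z: 1 + (-0.205) z = 0  =>  z = -1/(-0.205) = 4.878049,  |z| = 4.878049.
Moduli of all roots: 4.8780.
All moduli strictly greater than 1? Yes.
Verdict: Invertible.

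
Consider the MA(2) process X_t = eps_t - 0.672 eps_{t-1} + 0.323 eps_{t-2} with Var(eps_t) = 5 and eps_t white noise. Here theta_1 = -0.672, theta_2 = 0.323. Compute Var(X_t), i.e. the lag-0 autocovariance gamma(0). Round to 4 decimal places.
\gamma(0) = 7.7796

For an MA(q) process X_t = eps_t + sum_i theta_i eps_{t-i} with
Var(eps_t) = sigma^2, the variance is
  gamma(0) = sigma^2 * (1 + sum_i theta_i^2).
  sum_i theta_i^2 = (-0.672)^2 + (0.323)^2 = 0.451584 + 0.104329 = 0.555913.
  gamma(0) = 5 * (1 + 0.555913) = 5 * 1.555913 = 7.779565, which rounds to 7.7796.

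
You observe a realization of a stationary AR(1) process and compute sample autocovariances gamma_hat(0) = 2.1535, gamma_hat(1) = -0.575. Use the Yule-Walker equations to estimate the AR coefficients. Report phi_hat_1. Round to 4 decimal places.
\hat\phi_{1} = -0.2670

The Yule-Walker equations for an AR(p) process read, in matrix form,
  Gamma_p phi = r_p,   with   (Gamma_p)_{ij} = gamma(|i - j|),
                       (r_p)_i = gamma(i),   i,j = 1..p.
Substitute the sample gammas (Toeplitz matrix and right-hand side of size 1):
  Gamma_p = [[2.1535]]
  r_p     = [-0.575]
With p = 1 this is the single equation gamma(0) phi_1 = gamma(1):
  phi_hat_1 = gamma(1) / gamma(0) = -0.575 / 2.1535 = -0.2670.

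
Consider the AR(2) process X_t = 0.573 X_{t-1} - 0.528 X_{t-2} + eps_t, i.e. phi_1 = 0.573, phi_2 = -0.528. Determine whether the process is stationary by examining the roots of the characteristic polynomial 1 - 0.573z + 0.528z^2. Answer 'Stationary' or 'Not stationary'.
\text{Stationary}

The AR(p) characteristic polynomial is P(z) = 1 - 0.573z + 0.528z^2.
Stationarity requires all roots to lie outside the unit circle, i.e. |z| > 1 for every root.
Set 1 + (-0.573) z + (0.528) z^2 = 0, i.e. a z^2 + b z + c = 0 with a = 0.528, b = -0.573, c = 1.
Discriminant D = b^2 - 4ac = (-0.573)^2 - 4*(0.528)*1 = 0.328329 - (2.112) = -1.783671.
D < 0, so the roots are the complex-conjugate pair z = (-b +/- i sqrt(-D)) / (2a) = 0.5426 +/- 1.2647i.
For a conjugate pair |z|^2 = z * conj(z) = (product of roots) = c/a = 1/(0.528) = 1.893939, so |z| = sqrt(1.893939) = 1.3762 for both roots.
Moduli of all roots: 1.3762, 1.3762.
All moduli strictly greater than 1? Yes.
Verdict: Stationary.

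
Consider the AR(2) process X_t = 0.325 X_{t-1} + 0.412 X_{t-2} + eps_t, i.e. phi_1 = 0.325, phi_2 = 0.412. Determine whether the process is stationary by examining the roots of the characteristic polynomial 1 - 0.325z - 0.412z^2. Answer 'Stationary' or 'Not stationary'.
\text{Stationary}

The AR(p) characteristic polynomial is P(z) = 1 - 0.325z - 0.412z^2.
Stationarity requires all roots to lie outside the unit circle, i.e. |z| > 1 for every root.
Set 1 + (-0.325) z + (-0.412) z^2 = 0, i.e. a z^2 + b z + c = 0 with a = -0.412, b = -0.325, c = 1.
Discriminant D = b^2 - 4ac = (-0.325)^2 - 4*(-0.412)*1 = 0.105625 - (-1.648) = 1.753625.
D >= 0, so the roots are real: z = (-b +/- sqrt(D)) / (2a) = (0.325 +/- 1.324245) / (-0.824).
  z_1 = (0.325 + 1.324245) / (-0.824) = -2.0015,   |z_1| = 2.0015.
  z_2 = (0.325 - 1.324245) / (-0.824) = 1.2127,   |z_2| = 1.2127.
Moduli of all roots: 2.0015, 1.2127.
All moduli strictly greater than 1? Yes.
Verdict: Stationary.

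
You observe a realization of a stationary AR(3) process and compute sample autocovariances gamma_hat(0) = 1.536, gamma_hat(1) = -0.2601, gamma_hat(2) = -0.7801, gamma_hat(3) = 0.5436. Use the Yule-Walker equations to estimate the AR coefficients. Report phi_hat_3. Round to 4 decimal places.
\hat\phi_{3} = 0.1880

The Yule-Walker equations for an AR(p) process read, in matrix form,
  Gamma_p phi = r_p,   with   (Gamma_p)_{ij} = gamma(|i - j|),
                       (r_p)_i = gamma(i),   i,j = 1..p.
Substitute the sample gammas (Toeplitz matrix and right-hand side of size 3):
  Gamma_p = [[1.536, -0.2601, -0.7801], [-0.2601, 1.536, -0.2601], [-0.7801, -0.2601, 1.536]]
  r_p     = [-0.2601, -0.7801, 0.5436]
Written out (R1..R3):
  (R1) 1.536 phi_1 - 0.2601 phi_2 - 0.7801 phi_3 = -0.2601
  (R2) -0.2601 phi_1 + 1.536 phi_2 - 0.2601 phi_3 = -0.7801
  (R3) -0.7801 phi_1 - 0.2601 phi_2 + 1.536 phi_3 = 0.5436
Gaussian elimination:
  R2 <- R2 - (-0.2601/1.536) R1 = R2 - (-0.169336) R1:  1.491956 phi_2 - 0.392199 phi_3 = -0.824144
  R3 <- R3 - (-0.7801/1.536) R1 = R3 - (-0.507878) R1:  -0.392199 phi_2 + 1.139805 phi_3 = 0.411501
  R3 <- R3 - (-0.392199/1.491956) R2 = R3 - (-0.262876) R2:  1.036705 phi_3 = 0.194853
Back-substitution:
  phi_hat_3 = 0.194853 / 1.036705 = 0.187955
  phi_hat_2 = (-0.824144 - (-0.392199)(0.187955)) / 1.491956 = -0.502983
  phi_hat_1 = (-0.2601 - (-0.2601)(-0.502983) - (-0.7801)(0.187955)) / 1.536 = -0.159051
So phi_hat = [-0.1591, -0.5030, 0.1880].
Therefore phi_hat_3 = 0.1880.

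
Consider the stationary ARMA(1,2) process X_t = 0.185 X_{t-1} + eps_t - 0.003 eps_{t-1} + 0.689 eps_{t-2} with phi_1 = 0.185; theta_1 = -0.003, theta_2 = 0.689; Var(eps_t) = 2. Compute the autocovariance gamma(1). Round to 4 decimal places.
\gamma(1) = 0.8271

Multiply the model equation by X_{t-k} and take expectations. With theta_0 = psi_0 = 1 and psi_j the MA(infinity) weights, this gives
  gamma(k) - sum_i phi_i gamma(k-i) = c_k,
  c_k = sigma^2 * sum_{j=k..q} theta_j psi_{j-k}   (c_k = 0 for k > q),
using gamma(-m) = gamma(m).
psi-weights needed (psi_j = theta_j + sum_i phi_i psi_{j-i}):
  psi_1 = theta_1 + phi_1 = -0.003 + (0.185) = 0.182
  psi_2 = theta_2 + phi_1 psi_1 = 0.689 + (0.185)(0.182) = 0.72267
Right-hand sides:
  c_0 = sigma^2 (1 + theta_1 psi_1 + theta_2 psi_2) = 2 * (1 + (-0.003)(0.182) + (0.689)(0.72267)) = 2 * 1.497374 = 2.994747
  c_1 = sigma^2 (theta_1 + theta_2 psi_1) = 2 * (-0.003 + (0.689)(0.182)) = 0.244796
  c_2 = sigma^2 theta_2 = 2 * (0.689) = 1.378
Equations for k = 0 and k = 1 (AR order 1):
  gamma(0) = phi_1 gamma(1) + c_0
  gamma(1) = phi_1 gamma(0) + c_1
Substituting the second into the first: gamma(0) (1 - phi_1^2) = c_0 + phi_1 c_1, so
  gamma(0) = (c_0 + phi_1 c_1) / (1 - phi_1^2) = (2.994747 + (0.185)(0.244796)) / (1 - (0.185)^2) = 3.040035 / 0.965775 = 3.147767.
  gamma(1) = phi_1 gamma(0) + c_1 = (0.185)(3.147767) + (0.244796) = 0.827133.
Therefore gamma(1) = 0.8271 (to 4 decimal places).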